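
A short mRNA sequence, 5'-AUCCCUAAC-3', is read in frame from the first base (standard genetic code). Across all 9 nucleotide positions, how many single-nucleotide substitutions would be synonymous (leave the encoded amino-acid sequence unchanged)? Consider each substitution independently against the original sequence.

Codon 1 (AUC, Ile): 2 synonymous substitutions.
Codon 2 (CCU, Pro): 3 synonymous substitutions.
Codon 3 (AAC, Asn): 1 synonymous substitution.
Total: 2 + 3 + 1 = 6.

6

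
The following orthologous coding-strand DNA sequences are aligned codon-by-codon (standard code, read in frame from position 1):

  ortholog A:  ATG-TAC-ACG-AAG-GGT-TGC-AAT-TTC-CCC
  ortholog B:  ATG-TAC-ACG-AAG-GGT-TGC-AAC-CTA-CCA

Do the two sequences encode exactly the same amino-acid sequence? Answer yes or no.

no

Codon 1: ATG Met / ATG Met — identical.
Codon 2: TAC Tyr / TAC Tyr — identical.
Codon 3: ACG Thr / ACG Thr — identical.
Codon 4: AAG Lys / AAG Lys — identical.
Codon 5: GGT Gly / GGT Gly — identical.
Codon 6: TGC Cys / TGC Cys — identical.
Codon 7: AAT Asn / AAC Asn — synonymous.
Codon 8: TTC Phe / CTA Leu — nonsynonymous.
Codon 9: CCC Pro / CCA Pro — synonymous.
Nonsynonymous differences: 1 → different protein.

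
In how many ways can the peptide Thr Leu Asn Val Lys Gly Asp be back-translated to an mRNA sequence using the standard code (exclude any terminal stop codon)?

Thr: 4 codons.
Leu: 6 codons.
Asn: 2 codons.
Val: 4 codons.
Lys: 2 codons.
Gly: 4 codons.
Asp: 2 codons.
4 × 6 × 2 × 4 × 2 × 4 × 2 = 3072.

3072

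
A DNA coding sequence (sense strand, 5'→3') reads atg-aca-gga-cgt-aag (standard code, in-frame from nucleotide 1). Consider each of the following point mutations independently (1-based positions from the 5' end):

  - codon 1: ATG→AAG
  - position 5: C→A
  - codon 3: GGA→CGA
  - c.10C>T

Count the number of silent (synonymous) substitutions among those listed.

Codon 1: ATG (Met) → AAG (Lys) — missense.
Codon 2: ACA (Thr) → AAA (Lys) — missense.
Codon 3: GGA (Gly) → CGA (Arg) — missense.
Codon 4: CGT (Arg) → TGT (Cys) — missense.
Synonymous: 0 of 4.

0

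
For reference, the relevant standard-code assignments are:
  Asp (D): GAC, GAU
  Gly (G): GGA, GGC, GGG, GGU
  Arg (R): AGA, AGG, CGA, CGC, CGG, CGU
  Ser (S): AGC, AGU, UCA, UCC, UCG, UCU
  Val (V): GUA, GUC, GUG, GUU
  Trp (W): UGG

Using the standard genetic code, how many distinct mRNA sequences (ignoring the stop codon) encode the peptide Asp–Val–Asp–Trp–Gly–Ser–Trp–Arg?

2304

Asp: 2 codons.
Val: 4 codons.
Asp: 2 codons.
Trp: 1 codon.
Gly: 4 codons.
Ser: 6 codons.
Trp: 1 codon.
Arg: 6 codons.
2 × 4 × 2 × 1 × 4 × 6 × 1 × 6 = 2304.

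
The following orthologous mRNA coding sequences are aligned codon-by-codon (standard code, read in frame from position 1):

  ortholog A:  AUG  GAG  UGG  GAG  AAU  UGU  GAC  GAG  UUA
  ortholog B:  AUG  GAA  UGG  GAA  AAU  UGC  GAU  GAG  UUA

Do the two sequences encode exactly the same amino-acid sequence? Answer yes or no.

yes

Codon 1: AUG Met / AUG Met — identical.
Codon 2: GAG Glu / GAA Glu — synonymous.
Codon 3: UGG Trp / UGG Trp — identical.
Codon 4: GAG Glu / GAA Glu — synonymous.
Codon 5: AAU Asn / AAU Asn — identical.
Codon 6: UGU Cys / UGC Cys — synonymous.
Codon 7: GAC Asp / GAU Asp — synonymous.
Codon 8: GAG Glu / GAG Glu — identical.
Codon 9: UUA Leu / UUA Leu — identical.
Nonsynonymous differences: 0 → same protein.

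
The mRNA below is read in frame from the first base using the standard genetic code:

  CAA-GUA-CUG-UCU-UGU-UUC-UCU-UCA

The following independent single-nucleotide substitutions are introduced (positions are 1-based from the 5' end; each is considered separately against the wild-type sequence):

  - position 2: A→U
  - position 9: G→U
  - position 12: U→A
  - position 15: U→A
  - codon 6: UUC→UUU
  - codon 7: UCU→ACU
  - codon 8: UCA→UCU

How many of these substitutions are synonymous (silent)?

4

Codon 1: CAA (Gln) → CUA (Leu) — missense.
Codon 3: CUG (Leu) → CUU (Leu) — synonymous.
Codon 4: UCU (Ser) → UCA (Ser) — synonymous.
Codon 5: UGU (Cys) → UGA (Stop) — nonsense.
Codon 6: UUC (Phe) → UUU (Phe) — synonymous.
Codon 7: UCU (Ser) → ACU (Thr) — missense.
Codon 8: UCA (Ser) → UCU (Ser) — synonymous.
Synonymous: 4 of 7.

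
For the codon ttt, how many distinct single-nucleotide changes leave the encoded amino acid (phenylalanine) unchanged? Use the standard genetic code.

Position 1: none → 0 synonymous.
Position 2: none → 0 synonymous.
Position 3: TTC → 1 synonymous.
Total: 0 + 0 + 1 = 1.

1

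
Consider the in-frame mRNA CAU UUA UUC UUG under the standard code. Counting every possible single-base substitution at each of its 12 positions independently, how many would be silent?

6

Codon 1 (CAU, His): 1 synonymous substitution.
Codon 2 (UUA, Leu): 2 synonymous substitutions.
Codon 3 (UUC, Phe): 1 synonymous substitution.
Codon 4 (UUG, Leu): 2 synonymous substitutions.
Total: 1 + 2 + 1 + 2 = 6.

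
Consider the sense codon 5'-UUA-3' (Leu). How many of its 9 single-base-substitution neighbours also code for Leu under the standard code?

2

Position 1: CUA → 1 synonymous.
Position 2: none → 0 synonymous.
Position 3: UUG → 1 synonymous.
Total: 1 + 0 + 1 = 2.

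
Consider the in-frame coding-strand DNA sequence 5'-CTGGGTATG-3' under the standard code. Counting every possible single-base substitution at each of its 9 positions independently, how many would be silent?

7

Codon 1 (CTG, Leu): 4 synonymous substitutions.
Codon 2 (GGT, Gly): 3 synonymous substitutions.
Codon 3 (ATG, Met): 0 synonymous substitutions.
Total: 4 + 3 + 0 = 7.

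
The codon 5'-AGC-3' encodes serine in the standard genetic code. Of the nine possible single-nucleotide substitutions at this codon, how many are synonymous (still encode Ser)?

1

Position 1: none → 0 synonymous.
Position 2: none → 0 synonymous.
Position 3: AGU → 1 synonymous.
Total: 0 + 0 + 1 = 1.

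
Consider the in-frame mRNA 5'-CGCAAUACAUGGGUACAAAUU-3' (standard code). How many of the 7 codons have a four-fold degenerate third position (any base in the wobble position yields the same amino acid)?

Codon 1 CGC (Arg): third position 4-fold.
Codon 2 AAU (Asn): third position 2-fold.
Codon 3 ACA (Thr): third position 4-fold.
Codon 4 UGG (Trp): third position 1-fold.
Codon 5 GUA (Val): third position 4-fold.
Codon 6 CAA (Gln): third position 2-fold.
Codon 7 AUU (Ile): third position 3-fold.
Four-fold degenerate third positions: 3.

3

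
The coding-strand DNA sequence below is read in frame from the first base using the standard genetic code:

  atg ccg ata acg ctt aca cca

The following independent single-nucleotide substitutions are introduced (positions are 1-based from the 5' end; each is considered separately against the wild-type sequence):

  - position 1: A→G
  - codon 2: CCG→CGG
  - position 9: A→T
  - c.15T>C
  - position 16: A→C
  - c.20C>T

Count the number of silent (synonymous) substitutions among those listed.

2

Codon 1: ATG (Met) → GTG (Val) — missense.
Codon 2: CCG (Pro) → CGG (Arg) — missense.
Codon 3: ATA (Ile) → ATT (Ile) — synonymous.
Codon 5: CTT (Leu) → CTC (Leu) — synonymous.
Codon 6: ACA (Thr) → CCA (Pro) — missense.
Codon 7: CCA (Pro) → CTA (Leu) — missense.
Synonymous: 2 of 6.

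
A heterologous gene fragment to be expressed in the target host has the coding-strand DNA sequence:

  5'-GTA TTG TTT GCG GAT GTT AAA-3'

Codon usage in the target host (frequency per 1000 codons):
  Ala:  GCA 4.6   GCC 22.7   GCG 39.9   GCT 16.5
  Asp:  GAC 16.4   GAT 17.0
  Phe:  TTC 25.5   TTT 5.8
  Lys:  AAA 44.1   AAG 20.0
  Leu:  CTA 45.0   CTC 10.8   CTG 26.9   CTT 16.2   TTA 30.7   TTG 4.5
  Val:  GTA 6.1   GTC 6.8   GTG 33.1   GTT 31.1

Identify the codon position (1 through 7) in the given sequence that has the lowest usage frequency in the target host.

Codon 1 GTA (Val): 6.1 per 1000.
Codon 2 TTG (Leu): 4.5 per 1000.
Codon 3 TTT (Phe): 5.8 per 1000.
Codon 4 GCG (Ala): 39.9 per 1000.
Codon 5 GAT (Asp): 17.0 per 1000.
Codon 6 GTT (Val): 31.1 per 1000.
Codon 7 AAA (Lys): 44.1 per 1000.
Lowest frequency is 4.5 at codon 2.

2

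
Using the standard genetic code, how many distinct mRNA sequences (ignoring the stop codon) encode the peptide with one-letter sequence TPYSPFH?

3072

Thr: 4 codons.
Pro: 4 codons.
Tyr: 2 codons.
Ser: 6 codons.
Pro: 4 codons.
Phe: 2 codons.
His: 2 codons.
4 × 4 × 2 × 6 × 4 × 2 × 2 = 3072.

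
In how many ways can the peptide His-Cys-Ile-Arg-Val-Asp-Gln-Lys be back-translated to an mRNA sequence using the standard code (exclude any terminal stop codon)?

His: 2 codons.
Cys: 2 codons.
Ile: 3 codons.
Arg: 6 codons.
Val: 4 codons.
Asp: 2 codons.
Gln: 2 codons.
Lys: 2 codons.
2 × 2 × 3 × 6 × 4 × 2 × 2 × 2 = 2304.

2304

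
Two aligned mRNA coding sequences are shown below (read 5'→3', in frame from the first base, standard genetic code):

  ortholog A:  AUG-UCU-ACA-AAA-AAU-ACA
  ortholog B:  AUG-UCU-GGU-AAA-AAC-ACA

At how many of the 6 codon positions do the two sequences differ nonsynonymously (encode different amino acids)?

Codon 1: AUG Met / AUG Met — identical.
Codon 2: UCU Ser / UCU Ser — identical.
Codon 3: ACA Thr / GGU Gly — nonsynonymous.
Codon 4: AAA Lys / AAA Lys — identical.
Codon 5: AAU Asn / AAC Asn — synonymous.
Codon 6: ACA Thr / ACA Thr — identical.
Nonsynonymous differences: 1.

1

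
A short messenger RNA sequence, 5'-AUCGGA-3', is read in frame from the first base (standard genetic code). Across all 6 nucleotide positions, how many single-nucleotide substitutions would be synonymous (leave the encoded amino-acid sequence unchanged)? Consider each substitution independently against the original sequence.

Codon 1 (AUC, Ile): 2 synonymous substitutions.
Codon 2 (GGA, Gly): 3 synonymous substitutions.
Total: 2 + 3 = 5.

5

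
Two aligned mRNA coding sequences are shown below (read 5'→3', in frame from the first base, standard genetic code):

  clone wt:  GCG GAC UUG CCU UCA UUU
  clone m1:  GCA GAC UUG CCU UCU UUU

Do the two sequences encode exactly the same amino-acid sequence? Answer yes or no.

Codon 1: GCG Ala / GCA Ala — synonymous.
Codon 2: GAC Asp / GAC Asp — identical.
Codon 3: UUG Leu / UUG Leu — identical.
Codon 4: CCU Pro / CCU Pro — identical.
Codon 5: UCA Ser / UCU Ser — synonymous.
Codon 6: UUU Phe / UUU Phe — identical.
Nonsynonymous differences: 0 → same protein.

yes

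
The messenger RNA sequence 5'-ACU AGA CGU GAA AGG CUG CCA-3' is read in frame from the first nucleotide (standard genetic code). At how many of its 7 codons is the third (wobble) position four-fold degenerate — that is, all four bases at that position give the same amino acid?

Codon 1 ACU (Thr): third position 4-fold.
Codon 2 AGA (Arg): third position 2-fold.
Codon 3 CGU (Arg): third position 4-fold.
Codon 4 GAA (Glu): third position 2-fold.
Codon 5 AGG (Arg): third position 2-fold.
Codon 6 CUG (Leu): third position 4-fold.
Codon 7 CCA (Pro): third position 4-fold.
Four-fold degenerate third positions: 4.

4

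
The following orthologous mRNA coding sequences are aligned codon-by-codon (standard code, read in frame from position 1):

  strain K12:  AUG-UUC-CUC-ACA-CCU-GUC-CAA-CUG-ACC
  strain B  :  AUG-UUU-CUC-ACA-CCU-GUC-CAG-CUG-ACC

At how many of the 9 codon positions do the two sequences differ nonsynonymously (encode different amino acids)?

Codon 1: AUG Met / AUG Met — identical.
Codon 2: UUC Phe / UUU Phe — synonymous.
Codon 3: CUC Leu / CUC Leu — identical.
Codon 4: ACA Thr / ACA Thr — identical.
Codon 5: CCU Pro / CCU Pro — identical.
Codon 6: GUC Val / GUC Val — identical.
Codon 7: CAA Gln / CAG Gln — synonymous.
Codon 8: CUG Leu / CUG Leu — identical.
Codon 9: ACC Thr / ACC Thr — identical.
Nonsynonymous differences: 0.

0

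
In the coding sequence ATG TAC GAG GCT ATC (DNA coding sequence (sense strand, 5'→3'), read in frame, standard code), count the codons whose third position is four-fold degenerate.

1

Codon 1 ATG (Met): third position 1-fold.
Codon 2 TAC (Tyr): third position 2-fold.
Codon 3 GAG (Glu): third position 2-fold.
Codon 4 GCT (Ala): third position 4-fold.
Codon 5 ATC (Ile): third position 3-fold.
Four-fold degenerate third positions: 1.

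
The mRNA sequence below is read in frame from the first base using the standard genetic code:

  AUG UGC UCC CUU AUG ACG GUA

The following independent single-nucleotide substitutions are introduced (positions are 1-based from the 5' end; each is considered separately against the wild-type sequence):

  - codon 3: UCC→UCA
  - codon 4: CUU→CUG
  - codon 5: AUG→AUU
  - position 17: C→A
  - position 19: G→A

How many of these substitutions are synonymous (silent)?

2

Codon 3: UCC (Ser) → UCA (Ser) — synonymous.
Codon 4: CUU (Leu) → CUG (Leu) — synonymous.
Codon 5: AUG (Met) → AUU (Ile) — missense.
Codon 6: ACG (Thr) → AAG (Lys) — missense.
Codon 7: GUA (Val) → AUA (Ile) — missense.
Synonymous: 2 of 5.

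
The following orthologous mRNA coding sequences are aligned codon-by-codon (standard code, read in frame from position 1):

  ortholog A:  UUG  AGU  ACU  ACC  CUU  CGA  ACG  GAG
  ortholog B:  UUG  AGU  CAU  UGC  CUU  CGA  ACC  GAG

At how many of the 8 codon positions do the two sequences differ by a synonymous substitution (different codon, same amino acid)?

1

Codon 1: UUG Leu / UUG Leu — identical.
Codon 2: AGU Ser / AGU Ser — identical.
Codon 3: ACU Thr / CAU His — nonsynonymous.
Codon 4: ACC Thr / UGC Cys — nonsynonymous.
Codon 5: CUU Leu / CUU Leu — identical.
Codon 6: CGA Arg / CGA Arg — identical.
Codon 7: ACG Thr / ACC Thr — synonymous.
Codon 8: GAG Glu / GAG Glu — identical.
Synonymous differences: 1.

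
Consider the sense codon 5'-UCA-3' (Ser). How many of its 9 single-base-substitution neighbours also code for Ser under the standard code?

3

Position 1: none → 0 synonymous.
Position 2: none → 0 synonymous.
Position 3: UCU, UCC, UCG → 3 synonymous.
Total: 0 + 0 + 3 = 3.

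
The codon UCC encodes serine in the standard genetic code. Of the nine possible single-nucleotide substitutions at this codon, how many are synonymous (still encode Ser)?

Position 1: none → 0 synonymous.
Position 2: none → 0 synonymous.
Position 3: UCU, UCA, UCG → 3 synonymous.
Total: 0 + 0 + 3 = 3.

3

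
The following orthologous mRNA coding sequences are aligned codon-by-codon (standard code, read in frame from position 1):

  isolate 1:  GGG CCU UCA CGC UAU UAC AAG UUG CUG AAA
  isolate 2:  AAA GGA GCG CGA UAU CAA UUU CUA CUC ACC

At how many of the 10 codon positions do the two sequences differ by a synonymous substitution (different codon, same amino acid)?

3

Codon 1: GGG Gly / AAA Lys — nonsynonymous.
Codon 2: CCU Pro / GGA Gly — nonsynonymous.
Codon 3: UCA Ser / GCG Ala — nonsynonymous.
Codon 4: CGC Arg / CGA Arg — synonymous.
Codon 5: UAU Tyr / UAU Tyr — identical.
Codon 6: UAC Tyr / CAA Gln — nonsynonymous.
Codon 7: AAG Lys / UUU Phe — nonsynonymous.
Codon 8: UUG Leu / CUA Leu — synonymous.
Codon 9: CUG Leu / CUC Leu — synonymous.
Codon 10: AAA Lys / ACC Thr — nonsynonymous.
Synonymous differences: 3.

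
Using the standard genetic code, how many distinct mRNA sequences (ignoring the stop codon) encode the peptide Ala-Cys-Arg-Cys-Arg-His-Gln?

2304

Ala: 4 codons.
Cys: 2 codons.
Arg: 6 codons.
Cys: 2 codons.
Arg: 6 codons.
His: 2 codons.
Gln: 2 codons.
4 × 2 × 6 × 2 × 6 × 2 × 2 = 2304.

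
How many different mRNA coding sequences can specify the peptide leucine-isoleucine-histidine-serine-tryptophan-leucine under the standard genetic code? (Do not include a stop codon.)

1296

Leu: 6 codons.
Ile: 3 codons.
His: 2 codons.
Ser: 6 codons.
Trp: 1 codon.
Leu: 6 codons.
6 × 3 × 2 × 6 × 1 × 6 = 1296.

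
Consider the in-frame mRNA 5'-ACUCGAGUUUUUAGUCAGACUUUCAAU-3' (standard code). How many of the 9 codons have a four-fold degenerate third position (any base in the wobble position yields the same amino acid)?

Codon 1 ACU (Thr): third position 4-fold.
Codon 2 CGA (Arg): third position 4-fold.
Codon 3 GUU (Val): third position 4-fold.
Codon 4 UUU (Phe): third position 2-fold.
Codon 5 AGU (Ser): third position 2-fold.
Codon 6 CAG (Gln): third position 2-fold.
Codon 7 ACU (Thr): third position 4-fold.
Codon 8 UUC (Phe): third position 2-fold.
Codon 9 AAU (Asn): third position 2-fold.
Four-fold degenerate third positions: 4.

4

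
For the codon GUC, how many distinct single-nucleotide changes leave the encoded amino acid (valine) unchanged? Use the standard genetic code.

Position 1: none → 0 synonymous.
Position 2: none → 0 synonymous.
Position 3: GUU, GUA, GUG → 3 synonymous.
Total: 0 + 0 + 3 = 3.

3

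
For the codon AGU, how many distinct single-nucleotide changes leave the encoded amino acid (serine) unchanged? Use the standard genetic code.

Position 1: none → 0 synonymous.
Position 2: none → 0 synonymous.
Position 3: AGC → 1 synonymous.
Total: 0 + 0 + 1 = 1.

1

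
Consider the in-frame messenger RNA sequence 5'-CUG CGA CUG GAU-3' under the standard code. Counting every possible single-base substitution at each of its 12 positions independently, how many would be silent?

13

Codon 1 (CUG, Leu): 4 synonymous substitutions.
Codon 2 (CGA, Arg): 4 synonymous substitutions.
Codon 3 (CUG, Leu): 4 synonymous substitutions.
Codon 4 (GAU, Asp): 1 synonymous substitution.
Total: 4 + 4 + 4 + 1 = 13.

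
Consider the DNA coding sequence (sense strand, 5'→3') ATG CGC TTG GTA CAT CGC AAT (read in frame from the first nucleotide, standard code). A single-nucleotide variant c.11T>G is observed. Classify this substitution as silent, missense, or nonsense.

Position 11 falls in codon 4: GTA → Val.
After the substitution the codon is GGA → Gly.
Val ≠ Gly, so this is a missense mutation.

missense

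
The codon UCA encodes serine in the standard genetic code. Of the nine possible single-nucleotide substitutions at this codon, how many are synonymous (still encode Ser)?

3

Position 1: none → 0 synonymous.
Position 2: none → 0 synonymous.
Position 3: UCU, UCC, UCG → 3 synonymous.
Total: 0 + 0 + 3 = 3.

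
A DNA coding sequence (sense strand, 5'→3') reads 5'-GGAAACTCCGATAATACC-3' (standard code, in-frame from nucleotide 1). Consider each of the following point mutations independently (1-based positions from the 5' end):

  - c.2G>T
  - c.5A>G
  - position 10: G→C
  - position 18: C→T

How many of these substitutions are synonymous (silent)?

1

Codon 1: GGA (Gly) → GTA (Val) — missense.
Codon 2: AAC (Asn) → AGC (Ser) — missense.
Codon 4: GAT (Asp) → CAT (His) — missense.
Codon 6: ACC (Thr) → ACT (Thr) — synonymous.
Synonymous: 1 of 4.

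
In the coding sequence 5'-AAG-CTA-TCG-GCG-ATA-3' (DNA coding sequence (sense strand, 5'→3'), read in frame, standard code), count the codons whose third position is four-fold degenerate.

3

Codon 1 AAG (Lys): third position 2-fold.
Codon 2 CTA (Leu): third position 4-fold.
Codon 3 TCG (Ser): third position 4-fold.
Codon 4 GCG (Ala): third position 4-fold.
Codon 5 ATA (Ile): third position 3-fold.
Four-fold degenerate third positions: 3.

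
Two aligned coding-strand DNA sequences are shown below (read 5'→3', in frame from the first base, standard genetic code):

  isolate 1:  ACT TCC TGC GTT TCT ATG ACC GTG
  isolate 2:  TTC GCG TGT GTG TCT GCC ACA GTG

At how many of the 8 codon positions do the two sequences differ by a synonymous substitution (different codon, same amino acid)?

3

Codon 1: ACT Thr / TTC Phe — nonsynonymous.
Codon 2: TCC Ser / GCG Ala — nonsynonymous.
Codon 3: TGC Cys / TGT Cys — synonymous.
Codon 4: GTT Val / GTG Val — synonymous.
Codon 5: TCT Ser / TCT Ser — identical.
Codon 6: ATG Met / GCC Ala — nonsynonymous.
Codon 7: ACC Thr / ACA Thr — synonymous.
Codon 8: GTG Val / GTG Val — identical.
Synonymous differences: 3.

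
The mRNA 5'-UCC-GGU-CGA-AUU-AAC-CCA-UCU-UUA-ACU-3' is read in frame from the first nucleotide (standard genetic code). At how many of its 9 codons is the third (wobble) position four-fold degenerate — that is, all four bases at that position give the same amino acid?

6

Codon 1 UCC (Ser): third position 4-fold.
Codon 2 GGU (Gly): third position 4-fold.
Codon 3 CGA (Arg): third position 4-fold.
Codon 4 AUU (Ile): third position 3-fold.
Codon 5 AAC (Asn): third position 2-fold.
Codon 6 CCA (Pro): third position 4-fold.
Codon 7 UCU (Ser): third position 4-fold.
Codon 8 UUA (Leu): third position 2-fold.
Codon 9 ACU (Thr): third position 4-fold.
Four-fold degenerate third positions: 6.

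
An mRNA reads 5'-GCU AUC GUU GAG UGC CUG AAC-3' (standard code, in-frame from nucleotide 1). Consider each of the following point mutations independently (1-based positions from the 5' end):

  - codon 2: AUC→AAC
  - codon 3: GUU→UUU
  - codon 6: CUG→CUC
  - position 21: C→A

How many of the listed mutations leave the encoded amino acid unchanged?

Codon 2: AUC (Ile) → AAC (Asn) — missense.
Codon 3: GUU (Val) → UUU (Phe) — missense.
Codon 6: CUG (Leu) → CUC (Leu) — synonymous.
Codon 7: AAC (Asn) → AAA (Lys) — missense.
Synonymous: 1 of 4.

1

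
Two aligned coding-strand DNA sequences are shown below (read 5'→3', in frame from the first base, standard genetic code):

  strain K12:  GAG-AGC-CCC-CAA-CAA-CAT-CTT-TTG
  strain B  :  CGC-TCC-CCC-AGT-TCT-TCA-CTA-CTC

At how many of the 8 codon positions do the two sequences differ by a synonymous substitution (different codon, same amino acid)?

3

Codon 1: GAG Glu / CGC Arg — nonsynonymous.
Codon 2: AGC Ser / TCC Ser — synonymous.
Codon 3: CCC Pro / CCC Pro — identical.
Codon 4: CAA Gln / AGT Ser — nonsynonymous.
Codon 5: CAA Gln / TCT Ser — nonsynonymous.
Codon 6: CAT His / TCA Ser — nonsynonymous.
Codon 7: CTT Leu / CTA Leu — synonymous.
Codon 8: TTG Leu / CTC Leu — synonymous.
Synonymous differences: 3.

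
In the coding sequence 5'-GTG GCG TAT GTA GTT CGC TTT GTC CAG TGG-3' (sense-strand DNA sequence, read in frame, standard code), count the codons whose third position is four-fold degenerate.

Codon 1 GTG (Val): third position 4-fold.
Codon 2 GCG (Ala): third position 4-fold.
Codon 3 TAT (Tyr): third position 2-fold.
Codon 4 GTA (Val): third position 4-fold.
Codon 5 GTT (Val): third position 4-fold.
Codon 6 CGC (Arg): third position 4-fold.
Codon 7 TTT (Phe): third position 2-fold.
Codon 8 GTC (Val): third position 4-fold.
Codon 9 CAG (Gln): third position 2-fold.
Codon 10 TGG (Trp): third position 1-fold.
Four-fold degenerate third positions: 6.

6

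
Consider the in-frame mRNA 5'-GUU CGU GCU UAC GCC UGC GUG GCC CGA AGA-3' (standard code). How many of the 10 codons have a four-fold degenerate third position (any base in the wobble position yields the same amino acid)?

Codon 1 GUU (Val): third position 4-fold.
Codon 2 CGU (Arg): third position 4-fold.
Codon 3 GCU (Ala): third position 4-fold.
Codon 4 UAC (Tyr): third position 2-fold.
Codon 5 GCC (Ala): third position 4-fold.
Codon 6 UGC (Cys): third position 2-fold.
Codon 7 GUG (Val): third position 4-fold.
Codon 8 GCC (Ala): third position 4-fold.
Codon 9 CGA (Arg): third position 4-fold.
Codon 10 AGA (Arg): third position 2-fold.
Four-fold degenerate third positions: 7.

7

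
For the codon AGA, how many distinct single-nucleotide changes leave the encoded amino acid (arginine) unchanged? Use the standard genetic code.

2

Position 1: CGA → 1 synonymous.
Position 2: none → 0 synonymous.
Position 3: AGG → 1 synonymous.
Total: 1 + 0 + 1 = 2.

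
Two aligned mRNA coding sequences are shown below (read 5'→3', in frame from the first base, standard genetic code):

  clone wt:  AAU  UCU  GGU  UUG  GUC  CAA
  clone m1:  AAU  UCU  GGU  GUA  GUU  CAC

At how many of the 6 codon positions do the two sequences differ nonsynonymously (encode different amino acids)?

Codon 1: AAU Asn / AAU Asn — identical.
Codon 2: UCU Ser / UCU Ser — identical.
Codon 3: GGU Gly / GGU Gly — identical.
Codon 4: UUG Leu / GUA Val — nonsynonymous.
Codon 5: GUC Val / GUU Val — synonymous.
Codon 6: CAA Gln / CAC His — nonsynonymous.
Nonsynonymous differences: 2.

2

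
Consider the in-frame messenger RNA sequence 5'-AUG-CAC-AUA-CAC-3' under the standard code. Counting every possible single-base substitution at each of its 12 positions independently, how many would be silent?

4

Codon 1 (AUG, Met): 0 synonymous substitutions.
Codon 2 (CAC, His): 1 synonymous substitution.
Codon 3 (AUA, Ile): 2 synonymous substitutions.
Codon 4 (CAC, His): 1 synonymous substitution.
Total: 0 + 1 + 2 + 1 = 4.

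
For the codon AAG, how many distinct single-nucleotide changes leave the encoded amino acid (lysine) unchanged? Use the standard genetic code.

Position 1: none → 0 synonymous.
Position 2: none → 0 synonymous.
Position 3: AAA → 1 synonymous.
Total: 0 + 0 + 1 = 1.

1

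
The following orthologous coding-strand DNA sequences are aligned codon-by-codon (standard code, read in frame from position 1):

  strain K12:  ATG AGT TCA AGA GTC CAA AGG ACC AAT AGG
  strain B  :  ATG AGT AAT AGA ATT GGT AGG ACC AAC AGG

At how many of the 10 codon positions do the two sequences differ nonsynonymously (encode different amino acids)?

Codon 1: ATG Met / ATG Met — identical.
Codon 2: AGT Ser / AGT Ser — identical.
Codon 3: TCA Ser / AAT Asn — nonsynonymous.
Codon 4: AGA Arg / AGA Arg — identical.
Codon 5: GTC Val / ATT Ile — nonsynonymous.
Codon 6: CAA Gln / GGT Gly — nonsynonymous.
Codon 7: AGG Arg / AGG Arg — identical.
Codon 8: ACC Thr / ACC Thr — identical.
Codon 9: AAT Asn / AAC Asn — synonymous.
Codon 10: AGG Arg / AGG Arg — identical.
Nonsynonymous differences: 3.

3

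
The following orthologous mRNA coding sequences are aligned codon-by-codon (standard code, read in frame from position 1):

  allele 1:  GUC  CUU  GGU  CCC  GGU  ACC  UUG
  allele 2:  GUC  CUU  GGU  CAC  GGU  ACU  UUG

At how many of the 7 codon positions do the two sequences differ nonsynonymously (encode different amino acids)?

1

Codon 1: GUC Val / GUC Val — identical.
Codon 2: CUU Leu / CUU Leu — identical.
Codon 3: GGU Gly / GGU Gly — identical.
Codon 4: CCC Pro / CAC His — nonsynonymous.
Codon 5: GGU Gly / GGU Gly — identical.
Codon 6: ACC Thr / ACU Thr — synonymous.
Codon 7: UUG Leu / UUG Leu — identical.
Nonsynonymous differences: 1.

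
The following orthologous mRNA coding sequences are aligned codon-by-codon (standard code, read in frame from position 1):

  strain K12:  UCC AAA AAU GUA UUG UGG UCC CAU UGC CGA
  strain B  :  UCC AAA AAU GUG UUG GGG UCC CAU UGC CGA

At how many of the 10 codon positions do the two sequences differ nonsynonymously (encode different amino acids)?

1

Codon 1: UCC Ser / UCC Ser — identical.
Codon 2: AAA Lys / AAA Lys — identical.
Codon 3: AAU Asn / AAU Asn — identical.
Codon 4: GUA Val / GUG Val — synonymous.
Codon 5: UUG Leu / UUG Leu — identical.
Codon 6: UGG Trp / GGG Gly — nonsynonymous.
Codon 7: UCC Ser / UCC Ser — identical.
Codon 8: CAU His / CAU His — identical.
Codon 9: UGC Cys / UGC Cys — identical.
Codon 10: CGA Arg / CGA Arg — identical.
Nonsynonymous differences: 1.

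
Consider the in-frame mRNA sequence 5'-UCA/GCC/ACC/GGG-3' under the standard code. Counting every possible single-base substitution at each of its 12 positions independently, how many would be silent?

Codon 1 (UCA, Ser): 3 synonymous substitutions.
Codon 2 (GCC, Ala): 3 synonymous substitutions.
Codon 3 (ACC, Thr): 3 synonymous substitutions.
Codon 4 (GGG, Gly): 3 synonymous substitutions.
Total: 3 + 3 + 3 + 3 = 12.

12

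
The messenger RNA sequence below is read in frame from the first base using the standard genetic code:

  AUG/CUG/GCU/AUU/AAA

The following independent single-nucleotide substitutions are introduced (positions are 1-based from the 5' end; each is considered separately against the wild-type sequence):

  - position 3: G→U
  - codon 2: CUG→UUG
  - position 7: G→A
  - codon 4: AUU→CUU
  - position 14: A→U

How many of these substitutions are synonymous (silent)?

Codon 1: AUG (Met) → AUU (Ile) — missense.
Codon 2: CUG (Leu) → UUG (Leu) — synonymous.
Codon 3: GCU (Ala) → ACU (Thr) — missense.
Codon 4: AUU (Ile) → CUU (Leu) — missense.
Codon 5: AAA (Lys) → AUA (Ile) — missense.
Synonymous: 1 of 5.

1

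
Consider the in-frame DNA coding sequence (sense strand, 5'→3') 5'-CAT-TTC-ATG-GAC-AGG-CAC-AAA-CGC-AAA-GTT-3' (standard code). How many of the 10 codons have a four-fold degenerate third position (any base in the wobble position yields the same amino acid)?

Codon 1 CAT (His): third position 2-fold.
Codon 2 TTC (Phe): third position 2-fold.
Codon 3 ATG (Met): third position 1-fold.
Codon 4 GAC (Asp): third position 2-fold.
Codon 5 AGG (Arg): third position 2-fold.
Codon 6 CAC (His): third position 2-fold.
Codon 7 AAA (Lys): third position 2-fold.
Codon 8 CGC (Arg): third position 4-fold.
Codon 9 AAA (Lys): third position 2-fold.
Codon 10 GTT (Val): third position 4-fold.
Four-fold degenerate third positions: 2.

2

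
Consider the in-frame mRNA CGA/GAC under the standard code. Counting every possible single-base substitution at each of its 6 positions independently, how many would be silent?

Codon 1 (CGA, Arg): 4 synonymous substitutions.
Codon 2 (GAC, Asp): 1 synonymous substitution.
Total: 4 + 1 = 5.

5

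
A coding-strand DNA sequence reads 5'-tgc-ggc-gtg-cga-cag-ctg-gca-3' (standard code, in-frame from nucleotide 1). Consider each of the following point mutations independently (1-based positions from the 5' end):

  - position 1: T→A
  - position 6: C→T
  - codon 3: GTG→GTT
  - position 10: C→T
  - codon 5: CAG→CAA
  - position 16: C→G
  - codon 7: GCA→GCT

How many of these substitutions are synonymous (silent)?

Codon 1: TGC (Cys) → AGC (Ser) — missense.
Codon 2: GGC (Gly) → GGT (Gly) — synonymous.
Codon 3: GTG (Val) → GTT (Val) — synonymous.
Codon 4: CGA (Arg) → TGA (Stop) — nonsense.
Codon 5: CAG (Gln) → CAA (Gln) — synonymous.
Codon 6: CTG (Leu) → GTG (Val) — missense.
Codon 7: GCA (Ala) → GCT (Ala) — synonymous.
Synonymous: 4 of 7.

4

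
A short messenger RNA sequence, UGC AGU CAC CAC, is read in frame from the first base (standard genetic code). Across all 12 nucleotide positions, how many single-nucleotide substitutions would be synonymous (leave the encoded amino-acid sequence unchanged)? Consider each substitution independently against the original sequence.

Codon 1 (UGC, Cys): 1 synonymous substitution.
Codon 2 (AGU, Ser): 1 synonymous substitution.
Codon 3 (CAC, His): 1 synonymous substitution.
Codon 4 (CAC, His): 1 synonymous substitution.
Total: 1 + 1 + 1 + 1 = 4.

4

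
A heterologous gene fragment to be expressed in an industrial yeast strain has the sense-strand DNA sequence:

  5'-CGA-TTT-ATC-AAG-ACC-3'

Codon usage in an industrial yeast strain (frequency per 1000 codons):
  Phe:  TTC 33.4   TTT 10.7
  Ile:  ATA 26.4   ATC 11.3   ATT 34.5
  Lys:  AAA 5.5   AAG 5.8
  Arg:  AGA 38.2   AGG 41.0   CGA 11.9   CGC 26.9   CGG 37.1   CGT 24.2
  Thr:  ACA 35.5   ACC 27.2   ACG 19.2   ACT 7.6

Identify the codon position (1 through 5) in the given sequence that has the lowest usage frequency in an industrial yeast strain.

Codon 1 CGA (Arg): 11.9 per 1000.
Codon 2 TTT (Phe): 10.7 per 1000.
Codon 3 ATC (Ile): 11.3 per 1000.
Codon 4 AAG (Lys): 5.8 per 1000.
Codon 5 ACC (Thr): 27.2 per 1000.
Lowest frequency is 5.8 at codon 4.

4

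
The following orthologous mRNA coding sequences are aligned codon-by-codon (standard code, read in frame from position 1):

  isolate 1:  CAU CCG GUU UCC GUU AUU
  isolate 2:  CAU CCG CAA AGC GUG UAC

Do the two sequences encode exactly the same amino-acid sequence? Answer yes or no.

Codon 1: CAU His / CAU His — identical.
Codon 2: CCG Pro / CCG Pro — identical.
Codon 3: GUU Val / CAA Gln — nonsynonymous.
Codon 4: UCC Ser / AGC Ser — synonymous.
Codon 5: GUU Val / GUG Val — synonymous.
Codon 6: AUU Ile / UAC Tyr — nonsynonymous.
Nonsynonymous differences: 2 → different protein.

no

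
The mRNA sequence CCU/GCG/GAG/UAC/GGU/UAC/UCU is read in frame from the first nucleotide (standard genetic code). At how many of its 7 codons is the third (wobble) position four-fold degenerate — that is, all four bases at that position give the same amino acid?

Codon 1 CCU (Pro): third position 4-fold.
Codon 2 GCG (Ala): third position 4-fold.
Codon 3 GAG (Glu): third position 2-fold.
Codon 4 UAC (Tyr): third position 2-fold.
Codon 5 GGU (Gly): third position 4-fold.
Codon 6 UAC (Tyr): third position 2-fold.
Codon 7 UCU (Ser): third position 4-fold.
Four-fold degenerate third positions: 4.

4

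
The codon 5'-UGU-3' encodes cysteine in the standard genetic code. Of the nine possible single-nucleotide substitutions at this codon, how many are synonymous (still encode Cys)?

Position 1: none → 0 synonymous.
Position 2: none → 0 synonymous.
Position 3: UGC → 1 synonymous.
Total: 0 + 0 + 1 = 1.

1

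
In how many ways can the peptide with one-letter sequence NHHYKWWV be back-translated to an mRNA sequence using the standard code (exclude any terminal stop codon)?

Asn: 2 codons.
His: 2 codons.
His: 2 codons.
Tyr: 2 codons.
Lys: 2 codons.
Trp: 1 codon.
Trp: 1 codon.
Val: 4 codons.
2 × 2 × 2 × 2 × 2 × 1 × 1 × 4 = 128.

128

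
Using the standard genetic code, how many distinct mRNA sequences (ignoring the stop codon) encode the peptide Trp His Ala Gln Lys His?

64

Trp: 1 codon.
His: 2 codons.
Ala: 4 codons.
Gln: 2 codons.
Lys: 2 codons.
His: 2 codons.
1 × 2 × 4 × 2 × 2 × 2 = 64.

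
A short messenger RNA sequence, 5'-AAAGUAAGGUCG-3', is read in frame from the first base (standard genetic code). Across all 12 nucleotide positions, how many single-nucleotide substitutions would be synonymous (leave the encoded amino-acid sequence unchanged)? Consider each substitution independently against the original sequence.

Codon 1 (AAA, Lys): 1 synonymous substitution.
Codon 2 (GUA, Val): 3 synonymous substitutions.
Codon 3 (AGG, Arg): 2 synonymous substitutions.
Codon 4 (UCG, Ser): 3 synonymous substitutions.
Total: 1 + 3 + 2 + 3 = 9.

9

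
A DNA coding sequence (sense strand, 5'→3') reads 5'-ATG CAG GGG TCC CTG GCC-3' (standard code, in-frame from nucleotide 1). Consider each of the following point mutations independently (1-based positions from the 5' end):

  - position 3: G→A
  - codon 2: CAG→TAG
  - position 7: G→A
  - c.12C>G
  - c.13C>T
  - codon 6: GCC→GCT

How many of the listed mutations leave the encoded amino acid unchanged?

3

Codon 1: ATG (Met) → ATA (Ile) — missense.
Codon 2: CAG (Gln) → TAG (Stop) — nonsense.
Codon 3: GGG (Gly) → AGG (Arg) — missense.
Codon 4: TCC (Ser) → TCG (Ser) — synonymous.
Codon 5: CTG (Leu) → TTG (Leu) — synonymous.
Codon 6: GCC (Ala) → GCT (Ala) — synonymous.
Synonymous: 3 of 6.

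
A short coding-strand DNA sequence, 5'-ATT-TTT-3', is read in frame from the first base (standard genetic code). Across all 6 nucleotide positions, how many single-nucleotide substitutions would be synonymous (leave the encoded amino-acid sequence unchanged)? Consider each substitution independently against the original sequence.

Codon 1 (ATT, Ile): 2 synonymous substitutions.
Codon 2 (TTT, Phe): 1 synonymous substitution.
Total: 2 + 1 = 3.

3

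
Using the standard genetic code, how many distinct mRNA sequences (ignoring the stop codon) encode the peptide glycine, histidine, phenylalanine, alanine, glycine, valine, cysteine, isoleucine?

6144

Gly: 4 codons.
His: 2 codons.
Phe: 2 codons.
Ala: 4 codons.
Gly: 4 codons.
Val: 4 codons.
Cys: 2 codons.
Ile: 3 codons.
4 × 2 × 2 × 4 × 4 × 4 × 2 × 3 = 6144.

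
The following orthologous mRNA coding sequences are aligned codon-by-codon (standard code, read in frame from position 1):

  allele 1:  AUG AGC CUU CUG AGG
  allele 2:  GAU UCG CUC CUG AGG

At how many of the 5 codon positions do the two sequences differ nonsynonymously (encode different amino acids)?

Codon 1: AUG Met / GAU Asp — nonsynonymous.
Codon 2: AGC Ser / UCG Ser — synonymous.
Codon 3: CUU Leu / CUC Leu — synonymous.
Codon 4: CUG Leu / CUG Leu — identical.
Codon 5: AGG Arg / AGG Arg — identical.
Nonsynonymous differences: 1.

1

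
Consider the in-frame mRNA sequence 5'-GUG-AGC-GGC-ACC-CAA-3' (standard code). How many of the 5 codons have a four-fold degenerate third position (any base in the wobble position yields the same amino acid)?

3

Codon 1 GUG (Val): third position 4-fold.
Codon 2 AGC (Ser): third position 2-fold.
Codon 3 GGC (Gly): third position 4-fold.
Codon 4 ACC (Thr): third position 4-fold.
Codon 5 CAA (Gln): third position 2-fold.
Four-fold degenerate third positions: 3.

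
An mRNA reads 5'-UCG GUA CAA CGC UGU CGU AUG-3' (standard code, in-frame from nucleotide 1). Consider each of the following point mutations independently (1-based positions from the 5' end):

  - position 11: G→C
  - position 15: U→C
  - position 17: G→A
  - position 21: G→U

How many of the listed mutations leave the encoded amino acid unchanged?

1

Codon 4: CGC (Arg) → CCC (Pro) — missense.
Codon 5: UGU (Cys) → UGC (Cys) — synonymous.
Codon 6: CGU (Arg) → CAU (His) — missense.
Codon 7: AUG (Met) → AUU (Ile) — missense.
Synonymous: 1 of 4.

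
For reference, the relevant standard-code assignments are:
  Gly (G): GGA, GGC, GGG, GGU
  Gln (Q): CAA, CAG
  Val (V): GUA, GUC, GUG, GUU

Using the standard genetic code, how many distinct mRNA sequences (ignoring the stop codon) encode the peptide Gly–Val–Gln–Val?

128

Gly: 4 codons.
Val: 4 codons.
Gln: 2 codons.
Val: 4 codons.
4 × 4 × 2 × 4 = 128.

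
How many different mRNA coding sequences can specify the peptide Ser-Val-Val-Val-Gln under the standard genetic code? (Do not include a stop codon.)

768

Ser: 6 codons.
Val: 4 codons.
Val: 4 codons.
Val: 4 codons.
Gln: 2 codons.
6 × 4 × 4 × 4 × 2 = 768.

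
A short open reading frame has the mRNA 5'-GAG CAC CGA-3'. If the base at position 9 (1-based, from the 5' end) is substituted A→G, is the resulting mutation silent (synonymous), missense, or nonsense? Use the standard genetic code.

Position 9 falls in codon 3: CGA → Arg.
After the substitution the codon is CGG → Arg.
Both encode Arg, so the change is synonymous.

silent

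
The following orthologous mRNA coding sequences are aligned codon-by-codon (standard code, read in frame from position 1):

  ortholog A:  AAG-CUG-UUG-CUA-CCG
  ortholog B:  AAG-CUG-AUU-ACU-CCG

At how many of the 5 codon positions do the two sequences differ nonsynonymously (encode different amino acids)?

2

Codon 1: AAG Lys / AAG Lys — identical.
Codon 2: CUG Leu / CUG Leu — identical.
Codon 3: UUG Leu / AUU Ile — nonsynonymous.
Codon 4: CUA Leu / ACU Thr — nonsynonymous.
Codon 5: CCG Pro / CCG Pro — identical.
Nonsynonymous differences: 2.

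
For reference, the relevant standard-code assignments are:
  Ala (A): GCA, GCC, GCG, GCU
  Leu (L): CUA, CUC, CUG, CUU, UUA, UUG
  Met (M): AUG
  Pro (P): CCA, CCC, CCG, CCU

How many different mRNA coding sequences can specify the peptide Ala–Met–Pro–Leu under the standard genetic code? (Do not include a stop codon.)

Ala: 4 codons.
Met: 1 codon.
Pro: 4 codons.
Leu: 6 codons.
4 × 1 × 4 × 6 = 96.

96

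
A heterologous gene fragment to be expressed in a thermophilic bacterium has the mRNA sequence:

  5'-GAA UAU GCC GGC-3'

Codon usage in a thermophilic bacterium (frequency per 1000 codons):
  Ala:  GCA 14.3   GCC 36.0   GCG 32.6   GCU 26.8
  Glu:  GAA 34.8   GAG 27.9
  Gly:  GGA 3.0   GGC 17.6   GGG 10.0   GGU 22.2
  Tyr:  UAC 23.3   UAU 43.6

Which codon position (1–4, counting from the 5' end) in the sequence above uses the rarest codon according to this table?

Codon 1 GAA (Glu): 34.8 per 1000.
Codon 2 UAU (Tyr): 43.6 per 1000.
Codon 3 GCC (Ala): 36.0 per 1000.
Codon 4 GGC (Gly): 17.6 per 1000.
Lowest frequency is 17.6 at codon 4.

4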